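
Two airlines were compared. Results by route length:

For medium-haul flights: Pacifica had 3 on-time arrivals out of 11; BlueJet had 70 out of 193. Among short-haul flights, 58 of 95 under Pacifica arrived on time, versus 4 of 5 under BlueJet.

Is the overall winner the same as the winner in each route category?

Medium-haul: Pacifica 3/11 = 27.3%, BlueJet 70/193 = 36.3% → BlueJet
Short-haul: Pacifica 58/95 = 61.1%, BlueJet 4/5 = 80.0% → BlueJet
Overall: Pacifica 61/106 = 57.5%, BlueJet 74/198 = 37.4% → Pacifica
BlueJet wins each route group but Pacifica wins overall — the comparison reverses. BlueJet's flights skew toward medium-haul, which has a lower base rate.

No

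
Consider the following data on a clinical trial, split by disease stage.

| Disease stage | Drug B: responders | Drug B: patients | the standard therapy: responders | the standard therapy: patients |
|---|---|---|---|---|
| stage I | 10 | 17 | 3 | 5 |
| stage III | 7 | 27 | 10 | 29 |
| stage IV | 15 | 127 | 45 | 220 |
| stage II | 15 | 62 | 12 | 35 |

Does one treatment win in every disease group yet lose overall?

No

Stage I: Drug B 10/17 = 58.8%, the standard therapy 3/5 = 60.0% → the standard therapy
Stage III: Drug B 7/27 = 25.9%, the standard therapy 10/29 = 34.5% → the standard therapy
Stage IV: Drug B 15/127 = 11.8%, the standard therapy 45/220 = 20.5% → the standard therapy
Stage II: Drug B 15/62 = 24.2%, the standard therapy 12/35 = 34.3% → the standard therapy
Overall: Drug B 47/233 = 20.2%, the standard therapy 70/289 = 24.2% → the standard therapy
The standard therapy wins overall and in every disease group — no reversal.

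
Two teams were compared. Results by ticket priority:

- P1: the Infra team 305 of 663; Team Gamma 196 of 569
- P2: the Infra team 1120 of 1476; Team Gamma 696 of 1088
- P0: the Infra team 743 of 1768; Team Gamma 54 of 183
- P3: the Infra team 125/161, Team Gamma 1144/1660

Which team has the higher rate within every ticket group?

P1: the Infra team 305/663 = 46.0%, Team Gamma 196/569 = 34.4% → the Infra team
P2: the Infra team 1120/1476 = 75.9%, Team Gamma 696/1088 = 64.0% → the Infra team
P0: the Infra team 743/1768 = 42.0%, Team Gamma 54/183 = 29.5% → the Infra team
P3: the Infra team 125/161 = 77.6%, Team Gamma 1144/1660 = 68.9% → the Infra team
The Infra team has the higher rate in all 4 groups.

the Infra team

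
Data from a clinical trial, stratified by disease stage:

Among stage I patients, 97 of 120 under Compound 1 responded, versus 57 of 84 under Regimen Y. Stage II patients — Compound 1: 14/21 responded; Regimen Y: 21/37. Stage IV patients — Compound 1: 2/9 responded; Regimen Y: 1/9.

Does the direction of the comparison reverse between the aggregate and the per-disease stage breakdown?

Stage I: Compound 1 97/120 = 80.8%, Regimen Y 57/84 = 67.9% → Compound 1
Stage II: Compound 1 14/21 = 66.7%, Regimen Y 21/37 = 56.8% → Compound 1
Stage IV: Compound 1 2/9 = 22.2%, Regimen Y 1/9 = 11.1% → Compound 1
Overall: Compound 1 113/150 = 75.3%, Regimen Y 79/130 = 60.8% → Compound 1
Compound 1 wins overall and in every disease group — no reversal.

No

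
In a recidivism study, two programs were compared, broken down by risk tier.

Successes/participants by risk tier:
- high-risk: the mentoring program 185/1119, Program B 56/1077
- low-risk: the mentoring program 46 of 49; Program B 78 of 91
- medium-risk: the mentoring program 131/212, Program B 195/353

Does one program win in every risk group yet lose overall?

No

High-risk: the mentoring program 185/1119 = 16.5%, Program B 56/1077 = 5.2% → the mentoring program
Low-risk: the mentoring program 46/49 = 93.9%, Program B 78/91 = 85.7% → the mentoring program
Medium-risk: the mentoring program 131/212 = 61.8%, Program B 195/353 = 55.2% → the mentoring program
Overall: the mentoring program 362/1380 = 26.2%, Program B 329/1521 = 21.6% → the mentoring program
The mentoring program wins overall and in every risk group — no reversal.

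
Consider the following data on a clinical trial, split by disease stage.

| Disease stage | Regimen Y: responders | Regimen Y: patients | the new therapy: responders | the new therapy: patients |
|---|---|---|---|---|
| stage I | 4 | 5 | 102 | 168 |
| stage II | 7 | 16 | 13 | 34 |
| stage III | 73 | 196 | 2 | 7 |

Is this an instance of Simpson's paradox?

Stage I: Regimen Y 4/5 = 80.0%, the new therapy 102/168 = 60.7% → Regimen Y
Stage II: Regimen Y 7/16 = 43.8%, the new therapy 13/34 = 38.2% → Regimen Y
Stage III: Regimen Y 73/196 = 37.2%, the new therapy 2/7 = 28.6% → Regimen Y
Overall: Regimen Y 84/217 = 38.7%, the new therapy 117/209 = 56.0% → the new therapy
Regimen Y wins each disease group but the new therapy wins overall — the comparison reverses. Regimen Y's patients skew toward stage III, which has a lower base rate.

Yes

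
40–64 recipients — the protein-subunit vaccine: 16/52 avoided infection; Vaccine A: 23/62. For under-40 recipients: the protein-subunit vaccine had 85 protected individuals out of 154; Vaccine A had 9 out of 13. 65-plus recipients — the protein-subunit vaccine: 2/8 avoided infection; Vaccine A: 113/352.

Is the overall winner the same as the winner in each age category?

No

40–64: the protein-subunit vaccine 16/52 = 30.8%, Vaccine A 23/62 = 37.1% → Vaccine A
Under-40: the protein-subunit vaccine 85/154 = 55.2%, Vaccine A 9/13 = 69.2% → Vaccine A
65-plus: the protein-subunit vaccine 2/8 = 25.0%, Vaccine A 113/352 = 32.1% → Vaccine A
Overall: the protein-subunit vaccine 103/214 = 48.1%, Vaccine A 145/427 = 34.0% → the protein-subunit vaccine
Vaccine A wins each age group but the protein-subunit vaccine wins overall — the comparison reverses. Vaccine A's recipients skew toward 65-plus, which has a lower base rate.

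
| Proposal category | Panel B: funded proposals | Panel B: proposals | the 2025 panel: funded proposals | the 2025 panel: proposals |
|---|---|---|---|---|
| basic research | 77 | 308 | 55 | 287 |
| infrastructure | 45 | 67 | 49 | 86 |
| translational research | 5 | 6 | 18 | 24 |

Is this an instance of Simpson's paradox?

No

Basic research: Panel B 77/308 = 25.0%, the 2025 panel 55/287 = 19.2% → Panel B
Infrastructure: Panel B 45/67 = 67.2%, the 2025 panel 49/86 = 57.0% → Panel B
Translational research: Panel B 5/6 = 83.3%, the 2025 panel 18/24 = 75.0% → Panel B
Overall: Panel B 127/381 = 33.3%, the 2025 panel 122/397 = 30.7% → Panel B
Panel B wins overall and in every proposal group — no reversal.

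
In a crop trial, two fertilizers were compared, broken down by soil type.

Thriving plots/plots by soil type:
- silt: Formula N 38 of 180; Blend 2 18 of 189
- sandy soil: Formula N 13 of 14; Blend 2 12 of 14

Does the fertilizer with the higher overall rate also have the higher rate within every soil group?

Silt: Formula N 38/180 = 21.1%, Blend 2 18/189 = 9.5% → Formula N
Sandy soil: Formula N 13/14 = 92.9%, Blend 2 12/14 = 85.7% → Formula N
Overall: Formula N 51/194 = 26.3%, Blend 2 30/203 = 14.8% → Formula N
Formula N wins overall and in every soil group — no reversal.

Yes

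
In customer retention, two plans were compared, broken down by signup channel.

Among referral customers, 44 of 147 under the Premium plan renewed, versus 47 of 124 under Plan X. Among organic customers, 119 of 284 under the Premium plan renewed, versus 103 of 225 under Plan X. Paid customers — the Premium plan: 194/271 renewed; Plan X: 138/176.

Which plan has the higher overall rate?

Plan X

Referral: the Premium plan 44/147 = 29.9%, Plan X 47/124 = 37.9% → Plan X
Organic: the Premium plan 119/284 = 41.9%, Plan X 103/225 = 45.8% → Plan X
Paid: the Premium plan 194/271 = 71.6%, Plan X 138/176 = 78.4% → Plan X
Overall: the Premium plan 357/702 = 50.9%, Plan X 288/525 = 54.9% → Plan X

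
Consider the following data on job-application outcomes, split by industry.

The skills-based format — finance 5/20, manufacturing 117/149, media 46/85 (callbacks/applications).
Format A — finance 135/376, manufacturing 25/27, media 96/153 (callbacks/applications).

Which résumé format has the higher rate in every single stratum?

Finance: the skills-based format 5/20 = 25.0%, Format A 135/376 = 35.9% → Format A
Manufacturing: the skills-based format 117/149 = 78.5%, Format A 25/27 = 92.6% → Format A
Media: the skills-based format 46/85 = 54.1%, Format A 96/153 = 62.7% → Format A
Format A has the higher rate in all 3 groups.

Format A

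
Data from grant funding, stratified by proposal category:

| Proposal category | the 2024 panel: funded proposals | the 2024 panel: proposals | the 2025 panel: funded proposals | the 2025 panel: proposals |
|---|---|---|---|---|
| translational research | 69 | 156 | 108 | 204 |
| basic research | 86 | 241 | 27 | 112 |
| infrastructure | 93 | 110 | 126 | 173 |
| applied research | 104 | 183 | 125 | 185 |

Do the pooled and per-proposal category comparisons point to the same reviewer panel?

Translational research: the 2024 panel 69/156 = 44.2%, the 2025 panel 108/204 = 52.9% → the 2025 panel
Basic research: the 2024 panel 86/241 = 35.7%, the 2025 panel 27/112 = 24.1% → the 2024 panel
Infrastructure: the 2024 panel 93/110 = 84.5%, the 2025 panel 126/173 = 72.8% → the 2024 panel
Applied research: the 2024 panel 104/183 = 56.8%, the 2025 panel 125/185 = 67.6% → the 2025 panel
Overall: the 2024 panel 352/690 = 51.0%, the 2025 panel 386/674 = 57.3% → the 2025 panel
Neither sweeps: the 2024 panel wins 2 of 4 groups, the 2025 panel wins 2. The 2025 panel wins overall but not every group — no Simpson reversal.

No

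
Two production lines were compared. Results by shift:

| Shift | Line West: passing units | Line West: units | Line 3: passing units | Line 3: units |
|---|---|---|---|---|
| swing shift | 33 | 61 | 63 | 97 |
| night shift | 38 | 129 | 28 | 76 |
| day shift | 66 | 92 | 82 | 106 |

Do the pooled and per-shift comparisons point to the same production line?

Yes

Swing shift: Line West 33/61 = 54.1%, Line 3 63/97 = 64.9% → Line 3
Night shift: Line West 38/129 = 29.5%, Line 3 28/76 = 36.8% → Line 3
Day shift: Line West 66/92 = 71.7%, Line 3 82/106 = 77.4% → Line 3
Overall: Line West 137/282 = 48.6%, Line 3 173/279 = 62.0% → Line 3
Line 3 wins overall and in every shift group — no reversal.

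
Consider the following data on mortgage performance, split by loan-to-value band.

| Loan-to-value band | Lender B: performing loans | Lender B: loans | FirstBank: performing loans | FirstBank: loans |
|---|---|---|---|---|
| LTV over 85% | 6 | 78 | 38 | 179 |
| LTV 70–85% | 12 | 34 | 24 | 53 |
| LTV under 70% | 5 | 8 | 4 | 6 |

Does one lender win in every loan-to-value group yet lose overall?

No

LTV over 85%: Lender B 6/78 = 7.7%, FirstBank 38/179 = 21.2% → FirstBank
LTV 70–85%: Lender B 12/34 = 35.3%, FirstBank 24/53 = 45.3% → FirstBank
LTV under 70%: Lender B 5/8 = 62.5%, FirstBank 4/6 = 66.7% → FirstBank
Overall: Lender B 23/120 = 19.2%, FirstBank 66/238 = 27.7% → FirstBank
FirstBank wins overall and in every loan-to-value group — no reversal.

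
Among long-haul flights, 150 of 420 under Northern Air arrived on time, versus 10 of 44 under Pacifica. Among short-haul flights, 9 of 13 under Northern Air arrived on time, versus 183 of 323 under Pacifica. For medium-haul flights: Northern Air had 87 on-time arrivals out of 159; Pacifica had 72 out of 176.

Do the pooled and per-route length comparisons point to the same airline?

No

Long-haul: Northern Air 150/420 = 35.7%, Pacifica 10/44 = 22.7% → Northern Air
Short-haul: Northern Air 9/13 = 69.2%, Pacifica 183/323 = 56.7% → Northern Air
Medium-haul: Northern Air 87/159 = 54.7%, Pacifica 72/176 = 40.9% → Northern Air
Overall: Northern Air 246/592 = 41.6%, Pacifica 265/543 = 48.8% → Pacifica
Northern Air wins each route group but Pacifica wins overall — the comparison reverses. Northern Air's flights skew toward long-haul, which has a lower base rate.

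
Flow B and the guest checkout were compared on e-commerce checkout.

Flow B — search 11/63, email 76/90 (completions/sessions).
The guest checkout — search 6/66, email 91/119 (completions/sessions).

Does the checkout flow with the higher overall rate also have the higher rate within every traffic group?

Search: Flow B 11/63 = 17.5%, the guest checkout 6/66 = 9.1% → Flow B
Email: Flow B 76/90 = 84.4%, the guest checkout 91/119 = 76.5% → Flow B
Overall: Flow B 87/153 = 56.9%, the guest checkout 97/185 = 52.4% → Flow B
Flow B wins overall and in every traffic group — no reversal.

Yes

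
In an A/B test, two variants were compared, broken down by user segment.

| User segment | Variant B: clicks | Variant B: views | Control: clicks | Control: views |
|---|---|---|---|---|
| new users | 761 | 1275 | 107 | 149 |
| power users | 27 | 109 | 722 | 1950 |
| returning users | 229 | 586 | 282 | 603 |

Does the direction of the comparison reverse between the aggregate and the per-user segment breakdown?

Yes

New users: Variant B 761/1275 = 59.7%, Control 107/149 = 71.8% → Control
Power users: Variant B 27/109 = 24.8%, Control 722/1950 = 37.0% → Control
Returning users: Variant B 229/586 = 39.1%, Control 282/603 = 46.8% → Control
Overall: Variant B 1017/1970 = 51.6%, Control 1111/2702 = 41.1% → Variant B
Control wins each user group but Variant B wins overall — the comparison reverses. Control's views skew toward power users, which has a lower base rate.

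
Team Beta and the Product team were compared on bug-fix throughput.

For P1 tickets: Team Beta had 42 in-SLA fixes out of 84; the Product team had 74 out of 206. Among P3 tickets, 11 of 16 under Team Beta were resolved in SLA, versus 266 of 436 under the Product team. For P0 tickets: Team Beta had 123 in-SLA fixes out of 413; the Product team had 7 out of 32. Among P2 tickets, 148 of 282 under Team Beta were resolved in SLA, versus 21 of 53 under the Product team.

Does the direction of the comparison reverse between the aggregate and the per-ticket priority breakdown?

Yes

P1: Team Beta 42/84 = 50.0%, the Product team 74/206 = 35.9% → Team Beta
P3: Team Beta 11/16 = 68.8%, the Product team 266/436 = 61.0% → Team Beta
P0: Team Beta 123/413 = 29.8%, the Product team 7/32 = 21.9% → Team Beta
P2: Team Beta 148/282 = 52.5%, the Product team 21/53 = 39.6% → Team Beta
Overall: Team Beta 324/795 = 40.8%, the Product team 368/727 = 50.6% → the Product team
Team Beta wins each ticket group but the Product team wins overall — the comparison reverses. Team Beta's tickets skew toward P0, which has a lower base rate.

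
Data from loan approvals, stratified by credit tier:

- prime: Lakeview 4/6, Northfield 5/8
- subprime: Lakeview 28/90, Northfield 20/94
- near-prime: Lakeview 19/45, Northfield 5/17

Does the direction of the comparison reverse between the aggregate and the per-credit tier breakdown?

Prime: Lakeview 4/6 = 66.7%, Northfield 5/8 = 62.5% → Lakeview
Subprime: Lakeview 28/90 = 31.1%, Northfield 20/94 = 21.3% → Lakeview
Near-prime: Lakeview 19/45 = 42.2%, Northfield 5/17 = 29.4% → Lakeview
Overall: Lakeview 51/141 = 36.2%, Northfield 30/119 = 25.2% → Lakeview
Lakeview wins overall and in every credit group — no reversal.

No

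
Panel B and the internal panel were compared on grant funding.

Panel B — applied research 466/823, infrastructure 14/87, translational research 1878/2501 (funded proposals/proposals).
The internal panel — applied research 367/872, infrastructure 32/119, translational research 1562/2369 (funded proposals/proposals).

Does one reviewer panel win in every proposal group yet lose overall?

Applied research: Panel B 466/823 = 56.6%, the internal panel 367/872 = 42.1% → Panel B
Infrastructure: Panel B 14/87 = 16.1%, the internal panel 32/119 = 26.9% → the internal panel
Translational research: Panel B 1878/2501 = 75.1%, the internal panel 1562/2369 = 65.9% → Panel B
Overall: Panel B 2358/3411 = 69.1%, the internal panel 1961/3360 = 58.4% → Panel B
Neither sweeps: Panel B wins 2 of 3 groups, the internal panel wins 1. Panel B wins overall but not every group — no Simpson reversal.

No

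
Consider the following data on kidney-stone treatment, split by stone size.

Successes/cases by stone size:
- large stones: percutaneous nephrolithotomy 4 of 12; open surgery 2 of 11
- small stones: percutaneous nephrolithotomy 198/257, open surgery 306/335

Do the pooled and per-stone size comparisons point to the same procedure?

No

Large stones: percutaneous nephrolithotomy 4/12 = 33.3%, open surgery 2/11 = 18.2% → percutaneous nephrolithotomy
Small stones: percutaneous nephrolithotomy 198/257 = 77.0%, open surgery 306/335 = 91.3% → open surgery
Overall: percutaneous nephrolithotomy 202/269 = 75.1%, open surgery 308/346 = 89.0% → open surgery
Neither sweeps: percutaneous nephrolithotomy wins 1 of 2 groups, open surgery wins 1. Open surgery wins overall but not every group — no Simpson reversal.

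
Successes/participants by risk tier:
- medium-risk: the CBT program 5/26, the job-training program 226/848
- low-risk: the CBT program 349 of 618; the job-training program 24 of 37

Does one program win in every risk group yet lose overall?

Yes

Medium-risk: the CBT program 5/26 = 19.2%, the job-training program 226/848 = 26.7% → the job-training program
Low-risk: the CBT program 349/618 = 56.5%, the job-training program 24/37 = 64.9% → the job-training program
Overall: the CBT program 354/644 = 55.0%, the job-training program 250/885 = 28.2% → the CBT program
The job-training program wins each risk group but the CBT program wins overall — the comparison reverses. The job-training program's participants skew toward medium-risk, which has a lower base rate.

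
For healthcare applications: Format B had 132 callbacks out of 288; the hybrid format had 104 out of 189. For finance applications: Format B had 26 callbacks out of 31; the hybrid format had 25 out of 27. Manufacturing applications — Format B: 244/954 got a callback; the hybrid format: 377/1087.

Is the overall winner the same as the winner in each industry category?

Yes

Healthcare: Format B 132/288 = 45.8%, the hybrid format 104/189 = 55.0% → the hybrid format
Finance: Format B 26/31 = 83.9%, the hybrid format 25/27 = 92.6% → the hybrid format
Manufacturing: Format B 244/954 = 25.6%, the hybrid format 377/1087 = 34.7% → the hybrid format
Overall: Format B 402/1273 = 31.6%, the hybrid format 506/1303 = 38.8% → the hybrid format
The hybrid format wins overall and in every industry group — no reversal.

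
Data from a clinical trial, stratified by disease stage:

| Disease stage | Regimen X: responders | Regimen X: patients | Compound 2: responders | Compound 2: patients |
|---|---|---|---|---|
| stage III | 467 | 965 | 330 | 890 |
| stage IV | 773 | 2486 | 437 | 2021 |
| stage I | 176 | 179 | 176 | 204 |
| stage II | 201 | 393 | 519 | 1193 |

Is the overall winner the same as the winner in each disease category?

Stage III: Regimen X 467/965 = 48.4%, Compound 2 330/890 = 37.1% → Regimen X
Stage IV: Regimen X 773/2486 = 31.1%, Compound 2 437/2021 = 21.6% → Regimen X
Stage I: Regimen X 176/179 = 98.3%, Compound 2 176/204 = 86.3% → Regimen X
Stage II: Regimen X 201/393 = 51.1%, Compound 2 519/1193 = 43.5% → Regimen X
Overall: Regimen X 1617/4023 = 40.2%, Compound 2 1462/4308 = 33.9% → Regimen X
Regimen X wins overall and in every disease group — no reversal.

Yes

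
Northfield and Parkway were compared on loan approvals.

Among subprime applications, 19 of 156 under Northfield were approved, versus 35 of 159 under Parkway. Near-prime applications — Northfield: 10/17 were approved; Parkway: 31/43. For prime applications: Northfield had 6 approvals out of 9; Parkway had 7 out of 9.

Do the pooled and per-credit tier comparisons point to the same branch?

Subprime: Northfield 19/156 = 12.2%, Parkway 35/159 = 22.0% → Parkway
Near-prime: Northfield 10/17 = 58.8%, Parkway 31/43 = 72.1% → Parkway
Prime: Northfield 6/9 = 66.7%, Parkway 7/9 = 77.8% → Parkway
Overall: Northfield 35/182 = 19.2%, Parkway 73/211 = 34.6% → Parkway
Parkway wins overall and in every credit group — no reversal.

Yes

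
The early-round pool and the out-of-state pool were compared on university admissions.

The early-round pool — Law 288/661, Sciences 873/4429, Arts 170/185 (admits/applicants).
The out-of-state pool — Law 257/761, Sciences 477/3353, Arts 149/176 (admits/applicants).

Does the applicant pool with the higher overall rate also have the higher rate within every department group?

Yes

Law: the early-round pool 288/661 = 43.6%, the out-of-state pool 257/761 = 33.8% → the early-round pool
Sciences: the early-round pool 873/4429 = 19.7%, the out-of-state pool 477/3353 = 14.2% → the early-round pool
Arts: the early-round pool 170/185 = 91.9%, the out-of-state pool 149/176 = 84.7% → the early-round pool
Overall: the early-round pool 1331/5275 = 25.2%, the out-of-state pool 883/4290 = 20.6% → the early-round pool
The early-round pool wins overall and in every department group — no reversal.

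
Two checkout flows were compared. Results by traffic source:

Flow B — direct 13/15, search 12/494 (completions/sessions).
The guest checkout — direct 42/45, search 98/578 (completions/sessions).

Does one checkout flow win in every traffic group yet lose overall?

Direct: Flow B 13/15 = 86.7%, the guest checkout 42/45 = 93.3% → the guest checkout
Search: Flow B 12/494 = 2.4%, the guest checkout 98/578 = 17.0% → the guest checkout
Overall: Flow B 25/509 = 4.9%, the guest checkout 140/623 = 22.5% → the guest checkout
The guest checkout wins overall and in every traffic group — no reversal.

No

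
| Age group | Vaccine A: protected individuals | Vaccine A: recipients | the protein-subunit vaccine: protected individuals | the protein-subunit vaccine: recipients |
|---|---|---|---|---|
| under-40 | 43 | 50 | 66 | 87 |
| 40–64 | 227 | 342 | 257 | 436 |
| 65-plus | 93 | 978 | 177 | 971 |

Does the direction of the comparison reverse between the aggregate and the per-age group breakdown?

Under-40: Vaccine A 43/50 = 86.0%, the protein-subunit vaccine 66/87 = 75.9% → Vaccine A
40–64: Vaccine A 227/342 = 66.4%, the protein-subunit vaccine 257/436 = 58.9% → Vaccine A
65-plus: Vaccine A 93/978 = 9.5%, the protein-subunit vaccine 177/971 = 18.2% → the protein-subunit vaccine
Overall: Vaccine A 363/1370 = 26.5%, the protein-subunit vaccine 500/1494 = 33.5% → the protein-subunit vaccine
Neither sweeps: Vaccine A wins 2 of 3 groups, the protein-subunit vaccine wins 1. The protein-subunit vaccine wins overall but not every group — no Simpson reversal.

No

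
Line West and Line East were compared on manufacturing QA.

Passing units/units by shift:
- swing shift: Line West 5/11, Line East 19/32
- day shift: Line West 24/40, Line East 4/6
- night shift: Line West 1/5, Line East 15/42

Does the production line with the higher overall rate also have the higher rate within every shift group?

No

Swing shift: Line West 5/11 = 45.5%, Line East 19/32 = 59.4% → Line East
Day shift: Line West 24/40 = 60.0%, Line East 4/6 = 66.7% → Line East
Night shift: Line West 1/5 = 20.0%, Line East 15/42 = 35.7% → Line East
Overall: Line West 30/56 = 53.6%, Line East 38/80 = 47.5% → Line West
Line East wins each shift group but Line West wins overall — the comparison reverses. Line East's units skew toward night shift, which has a lower base rate.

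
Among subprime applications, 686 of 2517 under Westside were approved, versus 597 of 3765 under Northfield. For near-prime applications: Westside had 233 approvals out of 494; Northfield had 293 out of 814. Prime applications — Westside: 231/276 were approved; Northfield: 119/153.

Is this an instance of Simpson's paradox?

Subprime: Westside 686/2517 = 27.3%, Northfield 597/3765 = 15.9% → Westside
Near-prime: Westside 233/494 = 47.2%, Northfield 293/814 = 36.0% → Westside
Prime: Westside 231/276 = 83.7%, Northfield 119/153 = 77.8% → Westside
Overall: Westside 1150/3287 = 35.0%, Northfield 1009/4732 = 21.3% → Westside
Westside wins overall and in every credit group — no reversal.

No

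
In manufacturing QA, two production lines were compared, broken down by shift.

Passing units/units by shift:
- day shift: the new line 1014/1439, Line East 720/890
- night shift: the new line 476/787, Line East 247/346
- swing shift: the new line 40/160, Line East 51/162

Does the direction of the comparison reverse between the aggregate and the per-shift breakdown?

Day shift: the new line 1014/1439 = 70.5%, Line East 720/890 = 80.9% → Line East
Night shift: the new line 476/787 = 60.5%, Line East 247/346 = 71.4% → Line East
Swing shift: the new line 40/160 = 25.0%, Line East 51/162 = 31.5% → Line East
Overall: the new line 1530/2386 = 64.1%, Line East 1018/1398 = 72.8% → Line East
Line East wins overall and in every shift group — no reversal.

No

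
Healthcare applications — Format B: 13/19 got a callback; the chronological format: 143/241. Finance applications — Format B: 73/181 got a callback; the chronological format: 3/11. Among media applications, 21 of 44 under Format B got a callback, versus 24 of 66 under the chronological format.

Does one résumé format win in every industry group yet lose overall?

Healthcare: Format B 13/19 = 68.4%, the chronological format 143/241 = 59.3% → Format B
Finance: Format B 73/181 = 40.3%, the chronological format 3/11 = 27.3% → Format B
Media: Format B 21/44 = 47.7%, the chronological format 24/66 = 36.4% → Format B
Overall: Format B 107/244 = 43.9%, the chronological format 170/318 = 53.5% → the chronological format
Format B wins each industry group but the chronological format wins overall — the comparison reverses. Format B's applications skew toward finance, which has a lower base rate.

Yes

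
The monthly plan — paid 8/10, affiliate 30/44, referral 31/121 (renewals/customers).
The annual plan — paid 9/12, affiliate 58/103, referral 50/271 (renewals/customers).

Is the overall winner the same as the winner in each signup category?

Paid: the monthly plan 8/10 = 80.0%, the annual plan 9/12 = 75.0% → the monthly plan
Affiliate: the monthly plan 30/44 = 68.2%, the annual plan 58/103 = 56.3% → the monthly plan
Referral: the monthly plan 31/121 = 25.6%, the annual plan 50/271 = 18.5% → the monthly plan
Overall: the monthly plan 69/175 = 39.4%, the annual plan 117/386 = 30.3% → the monthly plan
The monthly plan wins overall and in every signup group — no reversal.

Yes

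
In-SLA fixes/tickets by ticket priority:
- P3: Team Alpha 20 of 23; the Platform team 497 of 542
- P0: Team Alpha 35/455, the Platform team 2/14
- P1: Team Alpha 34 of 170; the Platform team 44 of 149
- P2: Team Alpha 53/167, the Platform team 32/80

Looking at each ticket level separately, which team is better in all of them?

P3: Team Alpha 20/23 = 87.0%, the Platform team 497/542 = 91.7% → the Platform team
P0: Team Alpha 35/455 = 7.7%, the Platform team 2/14 = 14.3% → the Platform team
P1: Team Alpha 34/170 = 20.0%, the Platform team 44/149 = 29.5% → the Platform team
P2: Team Alpha 53/167 = 31.7%, the Platform team 32/80 = 40.0% → the Platform team
The Platform team has the higher rate in all 4 groups.

the Platform team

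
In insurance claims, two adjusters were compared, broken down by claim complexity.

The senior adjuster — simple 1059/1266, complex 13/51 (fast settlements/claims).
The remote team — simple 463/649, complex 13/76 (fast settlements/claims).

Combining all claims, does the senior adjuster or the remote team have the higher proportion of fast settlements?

Simple: the senior adjuster 1059/1266 = 83.6%, the remote team 463/649 = 71.3% → the senior adjuster
Complex: the senior adjuster 13/51 = 25.5%, the remote team 13/76 = 17.1% → the senior adjuster
Overall: the senior adjuster 1072/1317 = 81.4%, the remote team 476/725 = 65.7% → the senior adjuster

the senior adjuster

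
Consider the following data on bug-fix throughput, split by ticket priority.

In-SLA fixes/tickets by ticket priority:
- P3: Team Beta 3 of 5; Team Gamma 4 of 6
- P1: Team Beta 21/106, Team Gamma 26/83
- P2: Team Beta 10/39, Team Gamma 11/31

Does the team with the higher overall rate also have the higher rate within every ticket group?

P3: Team Beta 3/5 = 60.0%, Team Gamma 4/6 = 66.7% → Team Gamma
P1: Team Beta 21/106 = 19.8%, Team Gamma 26/83 = 31.3% → Team Gamma
P2: Team Beta 10/39 = 25.6%, Team Gamma 11/31 = 35.5% → Team Gamma
Overall: Team Beta 34/150 = 22.7%, Team Gamma 41/120 = 34.2% → Team Gamma
Team Gamma wins overall and in every ticket group — no reversal.

Yes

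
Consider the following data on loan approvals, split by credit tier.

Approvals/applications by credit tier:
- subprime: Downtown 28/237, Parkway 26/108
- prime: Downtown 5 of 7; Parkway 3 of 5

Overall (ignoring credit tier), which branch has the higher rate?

Parkway

Subprime: Downtown 28/237 = 11.8%, Parkway 26/108 = 24.1% → Parkway
Prime: Downtown 5/7 = 71.4%, Parkway 3/5 = 60.0% → Downtown
Overall: Downtown 33/244 = 13.5%, Parkway 29/113 = 25.7% → Parkway
(Neither sweeps every credit group, but Parkway has the higher pooled rate.)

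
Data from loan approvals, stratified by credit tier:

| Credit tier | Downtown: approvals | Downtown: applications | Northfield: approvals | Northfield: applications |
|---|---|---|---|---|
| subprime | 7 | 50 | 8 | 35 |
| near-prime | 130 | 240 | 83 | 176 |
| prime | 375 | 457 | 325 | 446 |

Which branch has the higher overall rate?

Subprime: Downtown 7/50 = 14.0%, Northfield 8/35 = 22.9% → Northfield
Near-prime: Downtown 130/240 = 54.2%, Northfield 83/176 = 47.2% → Downtown
Prime: Downtown 375/457 = 82.1%, Northfield 325/446 = 72.9% → Downtown
Overall: Downtown 512/747 = 68.5%, Northfield 416/657 = 63.3% → Downtown
(Neither sweeps every credit group, but Downtown has the higher pooled rate.)

Downtown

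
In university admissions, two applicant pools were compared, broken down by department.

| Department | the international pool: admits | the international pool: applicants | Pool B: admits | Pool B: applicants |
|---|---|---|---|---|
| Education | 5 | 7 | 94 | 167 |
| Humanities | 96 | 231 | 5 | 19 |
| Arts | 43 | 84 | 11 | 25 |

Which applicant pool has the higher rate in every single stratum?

Education: the international pool 5/7 = 71.4%, Pool B 94/167 = 56.3% → the international pool
Humanities: the international pool 96/231 = 41.6%, Pool B 5/19 = 26.3% → the international pool
Arts: the international pool 43/84 = 51.2%, Pool B 11/25 = 44.0% → the international pool
The international pool has the higher rate in all 3 groups.

the international pool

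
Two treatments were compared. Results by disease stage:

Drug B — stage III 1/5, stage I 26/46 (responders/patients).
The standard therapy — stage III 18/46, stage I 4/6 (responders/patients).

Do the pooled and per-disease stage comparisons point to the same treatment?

No

Stage III: Drug B 1/5 = 20.0%, the standard therapy 18/46 = 39.1% → the standard therapy
Stage I: Drug B 26/46 = 56.5%, the standard therapy 4/6 = 66.7% → the standard therapy
Overall: Drug B 27/51 = 52.9%, the standard therapy 22/52 = 42.3% → Drug B
The standard therapy wins each disease group but Drug B wins overall — the comparison reverses. The standard therapy's patients skew toward stage III, which has a lower base rate.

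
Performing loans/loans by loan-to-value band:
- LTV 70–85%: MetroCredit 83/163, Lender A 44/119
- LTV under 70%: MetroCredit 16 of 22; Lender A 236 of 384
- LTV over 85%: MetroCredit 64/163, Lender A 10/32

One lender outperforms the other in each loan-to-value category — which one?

LTV 70–85%: MetroCredit 83/163 = 50.9%, Lender A 44/119 = 37.0% → MetroCredit
LTV under 70%: MetroCredit 16/22 = 72.7%, Lender A 236/384 = 61.5% → MetroCredit
LTV over 85%: MetroCredit 64/163 = 39.3%, Lender A 10/32 = 31.2% → MetroCredit
MetroCredit has the higher rate in all 3 groups.

MetroCredit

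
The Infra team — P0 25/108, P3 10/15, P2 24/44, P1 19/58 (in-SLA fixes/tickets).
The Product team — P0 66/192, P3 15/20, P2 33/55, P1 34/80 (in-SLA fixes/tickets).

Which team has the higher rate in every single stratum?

the Product team

P0: the Infra team 25/108 = 23.1%, the Product team 66/192 = 34.4% → the Product team
P3: the Infra team 10/15 = 66.7%, the Product team 15/20 = 75.0% → the Product team
P2: the Infra team 24/44 = 54.5%, the Product team 33/55 = 60.0% → the Product team
P1: the Infra team 19/58 = 32.8%, the Product team 34/80 = 42.5% → the Product team
The Product team has the higher rate in all 4 groups.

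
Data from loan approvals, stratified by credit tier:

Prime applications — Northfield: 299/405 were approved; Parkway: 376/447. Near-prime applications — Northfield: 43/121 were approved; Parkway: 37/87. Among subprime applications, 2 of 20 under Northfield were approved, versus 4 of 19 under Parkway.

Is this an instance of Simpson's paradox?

No

Prime: Northfield 299/405 = 73.8%, Parkway 376/447 = 84.1% → Parkway
Near-prime: Northfield 43/121 = 35.5%, Parkway 37/87 = 42.5% → Parkway
Subprime: Northfield 2/20 = 10.0%, Parkway 4/19 = 21.1% → Parkway
Overall: Northfield 344/546 = 63.0%, Parkway 417/553 = 75.4% → Parkway
Parkway wins overall and in every credit group — no reversal.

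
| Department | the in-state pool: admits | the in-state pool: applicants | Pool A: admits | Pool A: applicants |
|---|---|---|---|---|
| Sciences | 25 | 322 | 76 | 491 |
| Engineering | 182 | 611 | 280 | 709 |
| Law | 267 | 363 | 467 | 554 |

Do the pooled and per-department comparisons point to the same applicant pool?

Sciences: the in-state pool 25/322 = 7.8%, Pool A 76/491 = 15.5% → Pool A
Engineering: the in-state pool 182/611 = 29.8%, Pool A 280/709 = 39.5% → Pool A
Law: the in-state pool 267/363 = 73.6%, Pool A 467/554 = 84.3% → Pool A
Overall: the in-state pool 474/1296 = 36.6%, Pool A 823/1754 = 46.9% → Pool A
Pool A wins overall and in every department group — no reversal.

Yes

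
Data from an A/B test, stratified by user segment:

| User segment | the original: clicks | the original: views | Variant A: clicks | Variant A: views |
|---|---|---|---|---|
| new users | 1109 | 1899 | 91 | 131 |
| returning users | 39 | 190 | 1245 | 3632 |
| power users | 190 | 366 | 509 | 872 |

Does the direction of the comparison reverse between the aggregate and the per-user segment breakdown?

New users: the original 1109/1899 = 58.4%, Variant A 91/131 = 69.5% → Variant A
Returning users: the original 39/190 = 20.5%, Variant A 1245/3632 = 34.3% → Variant A
Power users: the original 190/366 = 51.9%, Variant A 509/872 = 58.4% → Variant A
Overall: the original 1338/2455 = 54.5%, Variant A 1845/4635 = 39.8% → the original
Variant A wins each user group but the original wins overall — the comparison reverses. Variant A's views skew toward returning users, which has a lower base rate.

Yes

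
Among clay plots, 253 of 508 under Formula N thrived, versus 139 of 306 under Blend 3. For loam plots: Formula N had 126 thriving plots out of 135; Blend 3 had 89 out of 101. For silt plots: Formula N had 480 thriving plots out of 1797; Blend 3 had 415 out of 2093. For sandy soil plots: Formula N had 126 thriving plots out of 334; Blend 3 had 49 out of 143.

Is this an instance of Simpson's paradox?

Clay: Formula N 253/508 = 49.8%, Blend 3 139/306 = 45.4% → Formula N
Loam: Formula N 126/135 = 93.3%, Blend 3 89/101 = 88.1% → Formula N
Silt: Formula N 480/1797 = 26.7%, Blend 3 415/2093 = 19.8% → Formula N
Sandy soil: Formula N 126/334 = 37.7%, Blend 3 49/143 = 34.3% → Formula N
Overall: Formula N 985/2774 = 35.5%, Blend 3 692/2643 = 26.2% → Formula N
Formula N wins overall and in every soil group — no reversal.

No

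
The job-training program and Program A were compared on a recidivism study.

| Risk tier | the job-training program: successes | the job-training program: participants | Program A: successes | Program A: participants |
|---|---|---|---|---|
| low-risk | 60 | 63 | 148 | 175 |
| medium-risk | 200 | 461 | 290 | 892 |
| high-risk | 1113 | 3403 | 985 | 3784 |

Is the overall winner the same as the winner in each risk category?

Low-risk: the job-training program 60/63 = 95.2%, Program A 148/175 = 84.6% → the job-training program
Medium-risk: the job-training program 200/461 = 43.4%, Program A 290/892 = 32.5% → the job-training program
High-risk: the job-training program 1113/3403 = 32.7%, Program A 985/3784 = 26.0% → the job-training program
Overall: the job-training program 1373/3927 = 35.0%, Program A 1423/4851 = 29.3% → the job-training program
The job-training program wins overall and in every risk group — no reversal.

Yes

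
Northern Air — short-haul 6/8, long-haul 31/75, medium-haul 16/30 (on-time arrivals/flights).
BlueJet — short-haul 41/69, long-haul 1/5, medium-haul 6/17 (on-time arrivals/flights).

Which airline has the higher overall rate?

BlueJet

Short-haul: Northern Air 6/8 = 75.0%, BlueJet 41/69 = 59.4% → Northern Air
Long-haul: Northern Air 31/75 = 41.3%, BlueJet 1/5 = 20.0% → Northern Air
Medium-haul: Northern Air 16/30 = 53.3%, BlueJet 6/17 = 35.3% → Northern Air
Overall: Northern Air 53/113 = 46.9%, BlueJet 48/91 = 52.7% → BlueJet
(Northern Air wins every route group but BlueJet wins overall — Northern Air's flights skew toward the low-rate long-haul group.)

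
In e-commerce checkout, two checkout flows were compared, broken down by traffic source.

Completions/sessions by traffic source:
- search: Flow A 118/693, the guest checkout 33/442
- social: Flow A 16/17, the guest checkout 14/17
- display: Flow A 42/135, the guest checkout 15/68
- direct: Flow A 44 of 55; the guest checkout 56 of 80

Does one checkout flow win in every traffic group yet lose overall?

No

Search: Flow A 118/693 = 17.0%, the guest checkout 33/442 = 7.5% → Flow A
Social: Flow A 16/17 = 94.1%, the guest checkout 14/17 = 82.4% → Flow A
Display: Flow A 42/135 = 31.1%, the guest checkout 15/68 = 22.1% → Flow A
Direct: Flow A 44/55 = 80.0%, the guest checkout 56/80 = 70.0% → Flow A
Overall: Flow A 220/900 = 24.4%, the guest checkout 118/607 = 19.4% → Flow A
Flow A wins overall and in every traffic group — no reversal.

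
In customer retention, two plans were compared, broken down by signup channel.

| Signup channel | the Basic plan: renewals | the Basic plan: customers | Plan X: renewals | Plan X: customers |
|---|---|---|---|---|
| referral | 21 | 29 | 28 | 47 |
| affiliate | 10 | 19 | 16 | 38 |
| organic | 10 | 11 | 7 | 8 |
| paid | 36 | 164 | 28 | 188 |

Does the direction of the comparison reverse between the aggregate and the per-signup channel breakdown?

Referral: the Basic plan 21/29 = 72.4%, Plan X 28/47 = 59.6% → the Basic plan
Affiliate: the Basic plan 10/19 = 52.6%, Plan X 16/38 = 42.1% → the Basic plan
Organic: the Basic plan 10/11 = 90.9%, Plan X 7/8 = 87.5% → the Basic plan
Paid: the Basic plan 36/164 = 22.0%, Plan X 28/188 = 14.9% → the Basic plan
Overall: the Basic plan 77/223 = 34.5%, Plan X 79/281 = 28.1% → the Basic plan
The Basic plan wins overall and in every signup group — no reversal.

No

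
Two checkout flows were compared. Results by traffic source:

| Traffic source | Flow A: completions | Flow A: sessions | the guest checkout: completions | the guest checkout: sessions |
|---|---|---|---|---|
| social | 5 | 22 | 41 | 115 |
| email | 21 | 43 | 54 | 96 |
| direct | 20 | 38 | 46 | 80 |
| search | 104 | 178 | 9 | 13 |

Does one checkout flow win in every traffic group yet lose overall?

Yes

Social: Flow A 5/22 = 22.7%, the guest checkout 41/115 = 35.7% → the guest checkout
Email: Flow A 21/43 = 48.8%, the guest checkout 54/96 = 56.2% → the guest checkout
Direct: Flow A 20/38 = 52.6%, the guest checkout 46/80 = 57.5% → the guest checkout
Search: Flow A 104/178 = 58.4%, the guest checkout 9/13 = 69.2% → the guest checkout
Overall: Flow A 150/281 = 53.4%, the guest checkout 150/304 = 49.3% → Flow A
The guest checkout wins each traffic group but Flow A wins overall — the comparison reverses. The guest checkout's sessions skew toward social, which has a lower base rate.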